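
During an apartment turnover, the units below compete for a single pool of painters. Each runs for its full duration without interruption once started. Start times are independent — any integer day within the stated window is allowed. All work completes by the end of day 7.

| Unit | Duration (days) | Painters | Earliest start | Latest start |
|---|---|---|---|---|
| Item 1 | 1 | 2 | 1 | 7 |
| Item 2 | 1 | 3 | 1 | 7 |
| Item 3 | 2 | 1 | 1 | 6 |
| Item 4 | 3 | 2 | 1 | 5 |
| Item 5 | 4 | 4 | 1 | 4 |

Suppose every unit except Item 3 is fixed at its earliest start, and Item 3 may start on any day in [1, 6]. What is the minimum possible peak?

11

Item 3@1: d1:12  d2:7  d3:6  d4:4  d5:0  d6:0  d7:0 → peak 12
Item 3@2: d1:11  d2:7  d3:7  d4:4  d5:0  d6:0  d7:0 → peak 11
Item 3@3: d1:11  d2:6  d3:7  d4:5  d5:0  d6:0  d7:0 → peak 11
Item 3@4: d1:11  d2:6  d3:6  d4:5  d5:1  d6:0  d7:0 → peak 11
Item 3@5: d1:11  d2:6  d3:6  d4:4  d5:1  d6:1  d7:0 → peak 11
Item 3@6: d1:11  d2:6  d3:6  d4:4  d5:0  d6:1  d7:1 → peak 11
Best is Item 3@2, peak 11.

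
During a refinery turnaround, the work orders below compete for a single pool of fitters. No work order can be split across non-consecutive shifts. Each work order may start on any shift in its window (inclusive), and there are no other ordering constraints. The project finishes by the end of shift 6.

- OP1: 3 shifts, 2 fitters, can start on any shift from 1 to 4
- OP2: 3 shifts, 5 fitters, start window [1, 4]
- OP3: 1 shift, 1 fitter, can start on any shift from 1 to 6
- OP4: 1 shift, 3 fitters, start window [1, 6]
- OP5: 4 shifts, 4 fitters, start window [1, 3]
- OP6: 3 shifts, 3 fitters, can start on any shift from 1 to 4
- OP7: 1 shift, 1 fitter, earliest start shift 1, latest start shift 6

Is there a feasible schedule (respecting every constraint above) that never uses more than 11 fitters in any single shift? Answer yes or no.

Schedule OP1@1, OP2@4, OP3@1, OP4@1, OP5@2, OP6@1, OP7@6: s1:9  s2:9  s3:9  s4:9  s5:9  s6:6 — peak 9 ≤ 11.

yes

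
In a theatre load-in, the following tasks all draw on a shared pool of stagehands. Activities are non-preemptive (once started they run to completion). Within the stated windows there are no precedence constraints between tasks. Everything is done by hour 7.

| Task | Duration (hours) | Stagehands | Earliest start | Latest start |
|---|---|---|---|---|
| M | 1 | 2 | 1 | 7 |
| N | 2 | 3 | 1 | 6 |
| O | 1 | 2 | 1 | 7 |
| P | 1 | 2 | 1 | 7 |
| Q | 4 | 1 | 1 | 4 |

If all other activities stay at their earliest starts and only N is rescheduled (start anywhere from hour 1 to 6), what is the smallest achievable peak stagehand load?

7

N@1: h1:10  h2:4  h3:1  h4:1  h5:0  h6:0  h7:0 → peak 10
N@2: h1:7  h2:4  h3:4  h4:1  h5:0  h6:0  h7:0 → peak 7
N@3: h1:7  h2:1  h3:4  h4:4  h5:0  h6:0  h7:0 → peak 7
N@4: h1:7  h2:1  h3:1  h4:4  h5:3  h6:0  h7:0 → peak 7
N@5: h1:7  h2:1  h3:1  h4:1  h5:3  h6:3  h7:0 → peak 7
N@6: h1:7  h2:1  h3:1  h4:1  h5:0  h6:3  h7:3 → peak 7
Best is N@2, peak 7.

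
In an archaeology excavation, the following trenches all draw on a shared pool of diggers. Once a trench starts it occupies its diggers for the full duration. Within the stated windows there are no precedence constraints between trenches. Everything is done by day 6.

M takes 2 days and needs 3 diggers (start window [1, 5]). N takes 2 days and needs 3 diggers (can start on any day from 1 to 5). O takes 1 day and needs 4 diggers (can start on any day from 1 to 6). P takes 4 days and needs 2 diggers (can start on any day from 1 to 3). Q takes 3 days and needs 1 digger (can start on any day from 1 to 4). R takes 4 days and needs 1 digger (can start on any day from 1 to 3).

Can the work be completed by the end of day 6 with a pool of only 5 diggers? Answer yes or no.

Total digger-days = 31; over 6 days the average is 31/6 > 5, so some day must exceed 5.

no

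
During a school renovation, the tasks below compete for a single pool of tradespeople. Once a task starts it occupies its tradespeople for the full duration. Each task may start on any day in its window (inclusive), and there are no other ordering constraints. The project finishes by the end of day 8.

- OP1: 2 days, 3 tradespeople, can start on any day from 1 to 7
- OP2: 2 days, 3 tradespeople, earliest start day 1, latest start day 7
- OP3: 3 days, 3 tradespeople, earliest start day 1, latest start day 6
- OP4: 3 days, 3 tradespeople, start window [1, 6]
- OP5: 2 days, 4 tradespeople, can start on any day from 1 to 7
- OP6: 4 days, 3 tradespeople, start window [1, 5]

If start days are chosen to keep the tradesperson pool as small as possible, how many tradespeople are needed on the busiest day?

Early-start (OP1@1, OP2@1, OP3@1, OP4@1, OP5@1, OP6@1) gives peak 19: d1:19  d2:19  d3:9  d4:3  d5:0  d6:0  d7:0  d8:0.
Shift OP3→3, OP4→6, OP5→3, OP6→5.
Schedule OP1@1, OP2@1, OP3@3, OP4@6, OP5@3, OP6@5: d1:6  d2:6  d3:7  d4:7  d5:6  d6:6  d7:6  d8:6 — peak 7.
Total tradesperson-days = 50 over 8 days ⇒ peak ≥ ⌈50/8⌉ = 7, so 7 is optimal.

7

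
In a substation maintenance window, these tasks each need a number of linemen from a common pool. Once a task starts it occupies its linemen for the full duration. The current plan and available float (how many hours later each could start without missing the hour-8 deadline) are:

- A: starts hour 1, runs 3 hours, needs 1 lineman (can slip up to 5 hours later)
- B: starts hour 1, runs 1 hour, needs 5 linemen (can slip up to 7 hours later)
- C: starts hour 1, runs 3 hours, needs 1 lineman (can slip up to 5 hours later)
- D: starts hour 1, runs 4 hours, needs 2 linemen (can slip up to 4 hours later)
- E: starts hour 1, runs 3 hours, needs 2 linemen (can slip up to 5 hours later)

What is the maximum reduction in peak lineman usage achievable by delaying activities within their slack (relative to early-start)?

Early-start peak: h1:11  h2:6  h3:6  h4:2  h5:0  h6:0  h7:0  h8:0 ⇒ 11.
Leveled (A@1, B@4, C@1, D@5, E@1): h1:4  h2:4  h3:4  h4:5  h5:2  h6:2  h7:2  h8:2 ⇒ 5.
Reduction 11 − 5 = 6.

6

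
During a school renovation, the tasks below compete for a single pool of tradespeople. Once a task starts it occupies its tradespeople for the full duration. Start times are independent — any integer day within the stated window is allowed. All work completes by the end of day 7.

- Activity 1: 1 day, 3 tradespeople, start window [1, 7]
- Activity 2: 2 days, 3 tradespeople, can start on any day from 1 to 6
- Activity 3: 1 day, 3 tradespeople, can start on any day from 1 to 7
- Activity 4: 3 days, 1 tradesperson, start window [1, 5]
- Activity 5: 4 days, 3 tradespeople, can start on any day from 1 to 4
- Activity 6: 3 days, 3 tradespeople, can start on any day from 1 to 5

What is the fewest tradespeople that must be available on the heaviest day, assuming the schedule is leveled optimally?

6

Early-start (Activity 1@1, Activity 2@1, Activity 3@1, Activity 4@1, Activity 5@1, Activity 6@1) gives peak 16: d1:16  d2:10  d3:7  d4:3  d5:0  d6:0  d7:0.
Shift Activity 3→3, Activity 4→2, Activity 5→4, Activity 6→5.
Schedule Activity 1@1, Activity 2@1, Activity 3@3, Activity 4@2, Activity 5@4, Activity 6@5: d1:6  d2:4  d3:4  d4:4  d5:6  d6:6  d7:6 — peak 6.
Total tradesperson-days = 36 over 7 days ⇒ peak ≥ ⌈36/7⌉ = 6, so 6 is optimal.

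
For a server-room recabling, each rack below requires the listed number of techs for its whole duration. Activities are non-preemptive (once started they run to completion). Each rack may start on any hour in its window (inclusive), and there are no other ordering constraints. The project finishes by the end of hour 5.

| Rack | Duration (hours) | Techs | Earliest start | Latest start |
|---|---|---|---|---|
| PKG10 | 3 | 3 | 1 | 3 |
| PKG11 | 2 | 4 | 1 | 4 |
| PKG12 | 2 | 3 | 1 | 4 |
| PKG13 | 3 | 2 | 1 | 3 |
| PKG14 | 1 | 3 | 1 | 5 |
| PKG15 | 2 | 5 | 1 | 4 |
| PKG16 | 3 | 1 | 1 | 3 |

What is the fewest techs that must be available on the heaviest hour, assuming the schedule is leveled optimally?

9

Early-start (PKG10@1, PKG11@1, PKG12@1, PKG13@1, PKG14@1, PKG15@1, PKG16@1) gives peak 21: h1:21  h2:18  h3:6  h4:0  h5:0.
Shift PKG12→3, PKG14→5, PKG15→4, PKG16→3.
Schedule PKG10@1, PKG11@1, PKG12@3, PKG13@1, PKG14@5, PKG15@4, PKG16@3: h1:9  h2:9  h3:9  h4:9  h5:9 — peak 9.
Total tech-hours = 45 over 5 hours ⇒ peak ≥ ⌈45/5⌉ = 9, so 9 is optimal.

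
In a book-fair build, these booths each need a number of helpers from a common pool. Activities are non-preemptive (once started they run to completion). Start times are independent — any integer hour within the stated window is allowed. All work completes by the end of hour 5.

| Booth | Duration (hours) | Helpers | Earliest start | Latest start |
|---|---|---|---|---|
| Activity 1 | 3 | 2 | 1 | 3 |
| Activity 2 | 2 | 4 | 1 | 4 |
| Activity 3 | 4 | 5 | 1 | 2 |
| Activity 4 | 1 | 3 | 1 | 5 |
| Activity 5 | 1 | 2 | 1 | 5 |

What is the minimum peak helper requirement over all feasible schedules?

9

Early-start (Activity 1@1, Activity 2@1, Activity 3@1, Activity 4@1, Activity 5@1) gives peak 16: h1:16  h2:11  h3:7  h4:5  h5:0.
Shift Activity 2→4, Activity 4→5.
Schedule Activity 1@1, Activity 2@4, Activity 3@1, Activity 4@5, Activity 5@1: h1:9  h2:7  h3:7  h4:9  h5:7 — peak 9.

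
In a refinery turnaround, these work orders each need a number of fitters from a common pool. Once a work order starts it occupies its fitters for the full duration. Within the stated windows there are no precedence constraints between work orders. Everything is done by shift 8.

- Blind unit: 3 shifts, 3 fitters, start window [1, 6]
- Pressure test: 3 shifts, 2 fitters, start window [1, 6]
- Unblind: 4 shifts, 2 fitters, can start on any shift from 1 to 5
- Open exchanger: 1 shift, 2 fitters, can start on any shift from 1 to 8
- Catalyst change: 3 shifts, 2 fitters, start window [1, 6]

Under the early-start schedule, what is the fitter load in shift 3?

9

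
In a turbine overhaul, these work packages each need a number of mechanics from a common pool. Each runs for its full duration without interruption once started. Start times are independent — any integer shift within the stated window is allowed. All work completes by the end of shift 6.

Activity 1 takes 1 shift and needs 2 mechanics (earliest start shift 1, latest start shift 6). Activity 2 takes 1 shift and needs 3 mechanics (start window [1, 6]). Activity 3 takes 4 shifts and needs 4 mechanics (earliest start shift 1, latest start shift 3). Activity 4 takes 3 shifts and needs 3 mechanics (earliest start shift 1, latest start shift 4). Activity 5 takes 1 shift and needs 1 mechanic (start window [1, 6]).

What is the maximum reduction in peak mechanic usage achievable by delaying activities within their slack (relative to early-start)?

6

Early-start peak: s1:13  s2:7  s3:7  s4:4  s5:0  s6:0 ⇒ 13.
Leveled (Activity 1@1, Activity 2@1, Activity 3@2, Activity 4@2, Activity 5@1): s1:6  s2:7  s3:7  s4:7  s5:4  s6:0 ⇒ 7.
Reduction 13 − 7 = 6.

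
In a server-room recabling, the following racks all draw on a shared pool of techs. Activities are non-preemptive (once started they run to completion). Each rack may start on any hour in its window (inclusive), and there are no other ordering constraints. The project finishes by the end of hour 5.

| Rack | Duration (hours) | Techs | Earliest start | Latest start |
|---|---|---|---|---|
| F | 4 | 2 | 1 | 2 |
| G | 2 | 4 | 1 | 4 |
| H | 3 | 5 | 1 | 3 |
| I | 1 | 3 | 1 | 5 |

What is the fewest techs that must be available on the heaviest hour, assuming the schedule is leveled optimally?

Early-start (F@1, G@1, H@1, I@1) gives peak 14: h1:14  h2:11  h3:7  h4:2  h5:0.
Shift G→4, I→5.
Schedule F@1, G@4, H@1, I@5: h1:7  h2:7  h3:7  h4:6  h5:7 — peak 7.
Total tech-hours = 34 over 5 hours ⇒ peak ≥ ⌈34/5⌉ = 7, so 7 is optimal.

7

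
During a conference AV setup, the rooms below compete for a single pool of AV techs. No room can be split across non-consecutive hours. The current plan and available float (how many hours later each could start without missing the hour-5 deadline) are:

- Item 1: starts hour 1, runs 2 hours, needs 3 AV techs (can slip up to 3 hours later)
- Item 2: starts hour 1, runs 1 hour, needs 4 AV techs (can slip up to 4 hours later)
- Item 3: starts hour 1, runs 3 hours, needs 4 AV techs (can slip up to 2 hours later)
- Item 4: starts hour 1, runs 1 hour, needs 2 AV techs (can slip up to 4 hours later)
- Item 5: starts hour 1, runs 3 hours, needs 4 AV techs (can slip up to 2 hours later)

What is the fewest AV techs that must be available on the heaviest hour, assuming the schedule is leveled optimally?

8

Early-start (Item 1@1, Item 2@1, Item 3@1, Item 4@1, Item 5@1) gives peak 17: h1:17  h2:11  h3:8  h4:0  h5:0.
Shift Item 3→2, Item 4→5, Item 5→3.
Schedule Item 1@1, Item 2@1, Item 3@2, Item 4@5, Item 5@3: h1:7  h2:7  h3:8  h4:8  h5:6 — peak 8.
Total AV tech-hours = 36 over 5 hours ⇒ peak ≥ ⌈36/5⌉ = 8, so 8 is optimal.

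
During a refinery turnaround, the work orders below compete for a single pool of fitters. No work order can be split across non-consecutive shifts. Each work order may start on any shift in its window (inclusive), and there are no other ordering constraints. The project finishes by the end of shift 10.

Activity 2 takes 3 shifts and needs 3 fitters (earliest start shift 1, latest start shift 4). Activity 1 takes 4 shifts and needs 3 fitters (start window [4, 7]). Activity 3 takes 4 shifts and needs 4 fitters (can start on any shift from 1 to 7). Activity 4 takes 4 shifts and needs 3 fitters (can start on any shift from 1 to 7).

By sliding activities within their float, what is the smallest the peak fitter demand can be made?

7

Early-start (Activity 2@1, Activity 1@4, Activity 3@1, Activity 4@1) gives peak 10: s1:10  s2:10  s3:10  s4:10  s5:3  s6:3  s7:3  s8:0  s9:0  s10:0.
Shift Activity 4→5.
Schedule Activity 2@1, Activity 1@4, Activity 3@1, Activity 4@5: s1:7  s2:7  s3:7  s4:7  s5:6  s6:6  s7:6  s8:3  s9:0  s10:0 — peak 7.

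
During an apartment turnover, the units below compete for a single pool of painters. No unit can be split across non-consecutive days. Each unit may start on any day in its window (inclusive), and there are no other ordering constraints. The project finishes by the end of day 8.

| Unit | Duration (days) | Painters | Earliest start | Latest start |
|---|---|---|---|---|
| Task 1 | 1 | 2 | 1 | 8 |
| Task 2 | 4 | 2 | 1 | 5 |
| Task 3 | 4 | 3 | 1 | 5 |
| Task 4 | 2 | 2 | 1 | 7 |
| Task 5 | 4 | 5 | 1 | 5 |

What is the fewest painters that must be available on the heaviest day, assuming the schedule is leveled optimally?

7

Early-start (Task 1@1, Task 2@1, Task 3@1, Task 4@1, Task 5@1) gives peak 14: d1:14  d2:12  d3:10  d4:10  d5:0  d6:0  d7:0  d8:0.
Shift Task 4→2, Task 5→5.
Schedule Task 1@1, Task 2@1, Task 3@1, Task 4@2, Task 5@5: d1:7  d2:7  d3:7  d4:5  d5:5  d6:5  d7:5  d8:5 — peak 7.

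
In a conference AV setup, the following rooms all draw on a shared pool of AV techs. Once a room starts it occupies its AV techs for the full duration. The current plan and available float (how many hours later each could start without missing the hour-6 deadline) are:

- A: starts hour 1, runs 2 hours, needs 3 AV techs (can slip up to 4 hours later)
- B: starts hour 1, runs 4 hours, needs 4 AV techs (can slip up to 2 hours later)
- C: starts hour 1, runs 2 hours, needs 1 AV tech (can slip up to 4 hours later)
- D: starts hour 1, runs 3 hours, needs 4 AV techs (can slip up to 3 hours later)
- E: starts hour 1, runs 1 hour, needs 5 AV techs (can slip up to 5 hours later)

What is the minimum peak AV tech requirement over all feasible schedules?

8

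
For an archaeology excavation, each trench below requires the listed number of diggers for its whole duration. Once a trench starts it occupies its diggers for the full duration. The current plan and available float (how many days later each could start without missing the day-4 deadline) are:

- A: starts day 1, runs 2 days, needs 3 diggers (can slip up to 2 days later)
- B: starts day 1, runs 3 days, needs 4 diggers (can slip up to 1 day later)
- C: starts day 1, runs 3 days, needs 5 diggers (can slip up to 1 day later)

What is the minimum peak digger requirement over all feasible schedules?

12

Schedule A@1, B@1, C@1: d1:12  d2:12  d3:9  d4:0 — peak 12.
No arrangement of the 12 feasible schedules does better.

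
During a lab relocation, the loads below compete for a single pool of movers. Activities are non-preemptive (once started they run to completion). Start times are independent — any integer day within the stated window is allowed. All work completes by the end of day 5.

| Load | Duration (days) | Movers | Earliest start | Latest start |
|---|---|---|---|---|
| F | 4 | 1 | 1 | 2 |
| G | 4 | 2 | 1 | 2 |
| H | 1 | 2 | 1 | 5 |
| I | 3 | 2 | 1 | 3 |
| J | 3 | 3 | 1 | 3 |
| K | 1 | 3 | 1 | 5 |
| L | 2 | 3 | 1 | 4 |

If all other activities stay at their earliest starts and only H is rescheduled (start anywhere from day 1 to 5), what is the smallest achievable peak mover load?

14

H@1: d1:16  d2:11  d3:8  d4:3  d5:0 → peak 16
H@2: d1:14  d2:13  d3:8  d4:3  d5:0 → peak 14
H@3: d1:14  d2:11  d3:10  d4:3  d5:0 → peak 14
H@4: d1:14  d2:11  d3:8  d4:5  d5:0 → peak 14
H@5: d1:14  d2:11  d3:8  d4:3  d5:2 → peak 14
Best is H@2, peak 14.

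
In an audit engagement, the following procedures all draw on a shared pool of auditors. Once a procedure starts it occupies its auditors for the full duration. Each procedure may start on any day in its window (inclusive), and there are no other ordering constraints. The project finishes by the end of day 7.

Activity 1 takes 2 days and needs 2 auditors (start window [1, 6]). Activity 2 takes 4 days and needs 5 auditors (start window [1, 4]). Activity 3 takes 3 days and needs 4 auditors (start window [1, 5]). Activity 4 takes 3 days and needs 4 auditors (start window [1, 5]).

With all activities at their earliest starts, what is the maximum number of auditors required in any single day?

15

Early-start schedule: Activity 1@1, Activity 2@1, Activity 3@1, Activity 4@1.
Load per day: day 1: 15, day 2: 15, day 3: 13, day 4: 5, day 5: 0, day 6: 0, day 7: 0.
Peak is 15.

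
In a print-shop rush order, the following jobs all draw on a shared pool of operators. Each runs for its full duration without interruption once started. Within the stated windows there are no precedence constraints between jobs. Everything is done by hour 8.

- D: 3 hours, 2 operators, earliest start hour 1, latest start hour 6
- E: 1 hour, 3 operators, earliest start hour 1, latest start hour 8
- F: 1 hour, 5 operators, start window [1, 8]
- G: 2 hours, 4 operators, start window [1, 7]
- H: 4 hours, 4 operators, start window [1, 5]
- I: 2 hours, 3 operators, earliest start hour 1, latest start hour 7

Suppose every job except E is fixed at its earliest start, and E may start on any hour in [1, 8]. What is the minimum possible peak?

E@1: h1:21  h2:13  h3:6  h4:4  h5:0  h6:0  h7:0  h8:0 → peak 21
E@2: h1:18  h2:16  h3:6  h4:4  h5:0  h6:0  h7:0  h8:0 → peak 18
E@3: h1:18  h2:13  h3:9  h4:4  h5:0  h6:0  h7:0  h8:0 → peak 18
E@4: h1:18  h2:13  h3:6  h4:7  h5:0  h6:0  h7:0  h8:0 → peak 18
E@5: h1:18  h2:13  h3:6  h4:4  h5:3  h6:0  h7:0  h8:0 → peak 18
E@6: h1:18  h2:13  h3:6  h4:4  h5:0  h6:3  h7:0  h8:0 → peak 18
E@7: h1:18  h2:13  h3:6  h4:4  h5:0  h6:0  h7:3  h8:0 → peak 18
E@8: h1:18  h2:13  h3:6  h4:4  h5:0  h6:0  h7:0  h8:3 → peak 18
Best is E@2, peak 18.

18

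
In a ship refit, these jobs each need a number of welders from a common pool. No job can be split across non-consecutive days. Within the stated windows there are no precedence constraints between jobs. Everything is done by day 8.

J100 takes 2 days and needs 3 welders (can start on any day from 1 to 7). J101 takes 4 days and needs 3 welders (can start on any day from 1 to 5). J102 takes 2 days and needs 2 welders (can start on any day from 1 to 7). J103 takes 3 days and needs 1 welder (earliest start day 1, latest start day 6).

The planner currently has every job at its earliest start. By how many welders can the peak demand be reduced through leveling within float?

Early-start peak: d1:9  d2:9  d3:4  d4:3  d5:0  d6:0  d7:0  d8:0 ⇒ 9.
Leveled (J100@1, J101@3, J102@7, J103@1): d1:4  d2:4  d3:4  d4:3  d5:3  d6:3  d7:2  d8:2 ⇒ 4.
Reduction 9 − 4 = 5.

5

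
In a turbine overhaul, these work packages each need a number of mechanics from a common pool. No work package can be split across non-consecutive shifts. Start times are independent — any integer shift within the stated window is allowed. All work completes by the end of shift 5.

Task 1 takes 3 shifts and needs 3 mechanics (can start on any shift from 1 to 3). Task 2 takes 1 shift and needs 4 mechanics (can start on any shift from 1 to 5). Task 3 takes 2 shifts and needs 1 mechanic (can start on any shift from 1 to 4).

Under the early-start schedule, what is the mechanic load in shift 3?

3

At early start, shift 3 has: Task 1.
Demand: 3 = 3.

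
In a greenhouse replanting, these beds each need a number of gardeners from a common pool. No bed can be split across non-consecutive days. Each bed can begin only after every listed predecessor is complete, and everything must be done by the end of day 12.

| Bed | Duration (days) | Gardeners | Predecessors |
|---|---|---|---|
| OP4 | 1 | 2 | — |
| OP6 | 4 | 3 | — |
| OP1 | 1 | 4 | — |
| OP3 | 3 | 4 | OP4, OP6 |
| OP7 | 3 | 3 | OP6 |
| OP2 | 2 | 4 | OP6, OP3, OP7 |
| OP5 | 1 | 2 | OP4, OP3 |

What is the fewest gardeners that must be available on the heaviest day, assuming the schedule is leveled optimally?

7

Early-start (OP4@1, OP6@1, OP1@1, OP3@5, OP7@5, OP2@8, OP5@8) gives peak 9: d1:9  d2:3  d3:3  d4:3  d5:7  d6:7  d7:7  d8:6  d9:4  d10:0  d11:0  d12:0.
Shift OP1→2.
Schedule OP4@1, OP6@1, OP1@2, OP3@5, OP7@5, OP2@8, OP5@8: d1:5  d2:7  d3:3  d4:3  d5:7  d6:7  d7:7  d8:6  d9:4  d10:0  d11:0  d12:0 — peak 7.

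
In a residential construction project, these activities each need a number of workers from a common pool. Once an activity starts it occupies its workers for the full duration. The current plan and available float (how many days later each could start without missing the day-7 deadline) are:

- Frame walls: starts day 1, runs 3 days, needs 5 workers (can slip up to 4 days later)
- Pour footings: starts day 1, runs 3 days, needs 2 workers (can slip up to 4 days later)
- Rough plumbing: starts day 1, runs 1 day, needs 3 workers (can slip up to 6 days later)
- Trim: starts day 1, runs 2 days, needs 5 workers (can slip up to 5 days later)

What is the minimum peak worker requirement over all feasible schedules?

7

Early-start (Frame walls@1, Pour footings@1, Rough plumbing@1, Trim@1) gives peak 15: d1:15  d2:12  d3:7  d4:0  d5:0  d6:0  d7:0.
Shift Rough plumbing→4, Trim→5.
Schedule Frame walls@1, Pour footings@1, Rough plumbing@4, Trim@5: d1:7  d2:7  d3:7  d4:3  d5:5  d6:5  d7:0 — peak 7.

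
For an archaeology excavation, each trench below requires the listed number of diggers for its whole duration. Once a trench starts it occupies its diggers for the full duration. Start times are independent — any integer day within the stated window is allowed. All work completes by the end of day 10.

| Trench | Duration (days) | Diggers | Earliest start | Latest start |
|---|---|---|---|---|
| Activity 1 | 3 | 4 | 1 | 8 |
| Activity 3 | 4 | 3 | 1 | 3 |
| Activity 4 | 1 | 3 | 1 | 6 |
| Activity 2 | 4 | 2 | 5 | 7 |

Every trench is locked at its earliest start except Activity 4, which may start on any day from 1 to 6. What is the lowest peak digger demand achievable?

7

Activity 4@1: d1:10  d2:7  d3:7  d4:3  d5:2  d6:2  d7:2  d8:2  d9:0  d10:0 → peak 10
Activity 4@2: d1:7  d2:10  d3:7  d4:3  d5:2  d6:2  d7:2  d8:2  d9:0  d10:0 → peak 10
Activity 4@3: d1:7  d2:7  d3:10  d4:3  d5:2  d6:2  d7:2  d8:2  d9:0  d10:0 → peak 10
Activity 4@4: d1:7  d2:7  d3:7  d4:6  d5:2  d6:2  d7:2  d8:2  d9:0  d10:0 → peak 7
Activity 4@5: d1:7  d2:7  d3:7  d4:3  d5:5  d6:2  d7:2  d8:2  d9:0  d10:0 → peak 7
Activity 4@6: d1:7  d2:7  d3:7  d4:3  d5:2  d6:5  d7:2  d8:2  d9:0  d10:0 → peak 7
Best is Activity 4@4, peak 7.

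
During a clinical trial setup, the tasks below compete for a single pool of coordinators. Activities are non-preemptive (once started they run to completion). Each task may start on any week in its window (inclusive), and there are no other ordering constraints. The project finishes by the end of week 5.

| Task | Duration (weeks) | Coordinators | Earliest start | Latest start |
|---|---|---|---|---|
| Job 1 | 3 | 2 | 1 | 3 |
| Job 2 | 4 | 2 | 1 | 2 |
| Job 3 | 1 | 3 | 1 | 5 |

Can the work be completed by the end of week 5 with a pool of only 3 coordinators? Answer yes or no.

Total coordinator-weeks = 17; over 5 weeks the average is 17/5 > 3, so some week must exceed 3.

no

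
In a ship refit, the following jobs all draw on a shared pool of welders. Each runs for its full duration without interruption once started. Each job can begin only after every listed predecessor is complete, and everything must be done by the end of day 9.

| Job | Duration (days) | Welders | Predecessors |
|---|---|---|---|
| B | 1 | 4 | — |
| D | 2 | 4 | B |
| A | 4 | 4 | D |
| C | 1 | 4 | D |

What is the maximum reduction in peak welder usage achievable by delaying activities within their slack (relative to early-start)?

Early-start peak: d1:4  d2:4  d3:4  d4:8  d5:4  d6:4  d7:4  d8:0  d9:0 ⇒ 8.
Leveled (B@1, D@2, A@4, C@8): d1:4  d2:4  d3:4  d4:4  d5:4  d6:4  d7:4  d8:4  d9:0 ⇒ 4.
Reduction 8 − 4 = 4.

4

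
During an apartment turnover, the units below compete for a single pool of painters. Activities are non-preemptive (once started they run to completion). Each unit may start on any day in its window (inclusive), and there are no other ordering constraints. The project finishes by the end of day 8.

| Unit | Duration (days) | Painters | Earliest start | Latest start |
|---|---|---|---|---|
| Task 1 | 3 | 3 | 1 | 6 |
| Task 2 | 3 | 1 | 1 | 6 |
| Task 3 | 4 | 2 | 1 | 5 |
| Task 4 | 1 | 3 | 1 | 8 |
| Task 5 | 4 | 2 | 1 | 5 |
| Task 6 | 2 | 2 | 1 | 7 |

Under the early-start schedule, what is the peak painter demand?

Early-start schedule: Task 1@1, Task 2@1, Task 3@1, Task 4@1, Task 5@1, Task 6@1.
Load per day: day 1: 13, day 2: 10, day 3: 8, day 4: 4, day 5: 0, day 6: 0, day 7: 0, day 8: 0.
Peak is 13.

13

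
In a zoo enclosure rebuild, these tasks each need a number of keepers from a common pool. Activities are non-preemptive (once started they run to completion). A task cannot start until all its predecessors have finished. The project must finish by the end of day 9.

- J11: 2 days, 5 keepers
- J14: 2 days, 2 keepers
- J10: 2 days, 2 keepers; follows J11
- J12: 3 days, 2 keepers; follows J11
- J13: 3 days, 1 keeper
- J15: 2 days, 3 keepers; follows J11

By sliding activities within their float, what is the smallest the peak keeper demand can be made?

5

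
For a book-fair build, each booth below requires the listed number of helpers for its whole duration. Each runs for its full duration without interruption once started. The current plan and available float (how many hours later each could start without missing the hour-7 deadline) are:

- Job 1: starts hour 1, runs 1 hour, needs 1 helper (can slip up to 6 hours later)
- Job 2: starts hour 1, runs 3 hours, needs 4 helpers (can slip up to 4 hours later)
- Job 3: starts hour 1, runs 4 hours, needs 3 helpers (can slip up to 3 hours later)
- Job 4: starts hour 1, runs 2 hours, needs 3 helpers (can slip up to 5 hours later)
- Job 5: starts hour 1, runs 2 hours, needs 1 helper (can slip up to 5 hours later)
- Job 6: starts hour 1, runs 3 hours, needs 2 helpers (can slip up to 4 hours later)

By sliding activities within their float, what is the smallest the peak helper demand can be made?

Early-start (Job 1@1, Job 2@1, Job 3@1, Job 4@1, Job 5@1, Job 6@1) gives peak 14: h1:14  h2:13  h3:9  h4:3  h5:0  h6:0  h7:0.
Shift Job 3→4, Job 4→6, Job 6→3.
Schedule Job 1@1, Job 2@1, Job 3@4, Job 4@6, Job 5@1, Job 6@3: h1:6  h2:5  h3:6  h4:5  h5:5  h6:6  h7:6 — peak 6.
Total helper-hours = 39 over 7 hours ⇒ peak ≥ ⌈39/7⌉ = 6, so 6 is optimal.

6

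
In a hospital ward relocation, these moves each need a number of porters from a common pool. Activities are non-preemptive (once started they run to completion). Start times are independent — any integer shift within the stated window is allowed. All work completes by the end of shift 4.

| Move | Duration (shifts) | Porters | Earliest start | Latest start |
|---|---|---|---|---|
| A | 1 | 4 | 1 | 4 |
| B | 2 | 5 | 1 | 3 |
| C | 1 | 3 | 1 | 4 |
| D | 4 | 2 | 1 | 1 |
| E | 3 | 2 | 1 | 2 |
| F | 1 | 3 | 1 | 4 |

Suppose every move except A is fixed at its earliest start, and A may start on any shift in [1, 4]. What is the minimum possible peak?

15

A@1: s1:19  s2:9  s3:4  s4:2 → peak 19
A@2: s1:15  s2:13  s3:4  s4:2 → peak 15
A@3: s1:15  s2:9  s3:8  s4:2 → peak 15
A@4: s1:15  s2:9  s3:4  s4:6 → peak 15
Best is A@2, peak 15.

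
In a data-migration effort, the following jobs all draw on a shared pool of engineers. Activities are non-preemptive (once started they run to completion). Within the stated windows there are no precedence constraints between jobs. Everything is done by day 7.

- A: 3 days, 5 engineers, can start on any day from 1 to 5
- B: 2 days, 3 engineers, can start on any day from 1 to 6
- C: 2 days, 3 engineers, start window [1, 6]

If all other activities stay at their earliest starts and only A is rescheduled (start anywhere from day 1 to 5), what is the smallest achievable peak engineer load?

6

A@1: d1:11  d2:11  d3:5  d4:0  d5:0  d6:0  d7:0 → peak 11
A@2: d1:6  d2:11  d3:5  d4:5  d5:0  d6:0  d7:0 → peak 11
A@3: d1:6  d2:6  d3:5  d4:5  d5:5  d6:0  d7:0 → peak 6
A@4: d1:6  d2:6  d3:0  d4:5  d5:5  d6:5  d7:0 → peak 6
A@5: d1:6  d2:6  d3:0  d4:0  d5:5  d6:5  d7:5 → peak 6
Best is A@3, peak 6.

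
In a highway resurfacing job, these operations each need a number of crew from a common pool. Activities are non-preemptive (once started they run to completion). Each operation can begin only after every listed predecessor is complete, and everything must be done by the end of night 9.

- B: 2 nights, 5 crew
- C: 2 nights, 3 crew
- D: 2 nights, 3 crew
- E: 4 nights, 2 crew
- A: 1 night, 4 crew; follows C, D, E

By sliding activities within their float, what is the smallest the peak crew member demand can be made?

5

Early-start (B@1, C@1, D@1, E@1, A@5) gives peak 13: n1:13  n2:13  n3:2  n4:2  n5:4  n6:0  n7:0  n8:0  n9:0.
Shift C→3, D→5, E→3, A→7.
Schedule B@1, C@3, D@5, E@3, A@7: n1:5  n2:5  n3:5  n4:5  n5:5  n6:5  n7:4  n8:0  n9:0 — peak 5.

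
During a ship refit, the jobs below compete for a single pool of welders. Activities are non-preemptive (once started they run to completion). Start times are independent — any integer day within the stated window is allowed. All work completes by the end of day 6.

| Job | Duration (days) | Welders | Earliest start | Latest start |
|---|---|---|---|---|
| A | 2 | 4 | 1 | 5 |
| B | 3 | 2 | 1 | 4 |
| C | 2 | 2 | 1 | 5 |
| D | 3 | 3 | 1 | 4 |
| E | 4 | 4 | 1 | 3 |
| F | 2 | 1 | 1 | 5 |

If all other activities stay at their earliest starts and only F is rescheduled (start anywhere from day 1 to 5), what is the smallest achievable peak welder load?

F@1: d1:16  d2:16  d3:9  d4:4  d5:0  d6:0 → peak 16
F@2: d1:15  d2:16  d3:10  d4:4  d5:0  d6:0 → peak 16
F@3: d1:15  d2:15  d3:10  d4:5  d5:0  d6:0 → peak 15
F@4: d1:15  d2:15  d3:9  d4:5  d5:1  d6:0 → peak 15
F@5: d1:15  d2:15  d3:9  d4:4  d5:1  d6:1 → peak 15
Best is F@3, peak 15.

15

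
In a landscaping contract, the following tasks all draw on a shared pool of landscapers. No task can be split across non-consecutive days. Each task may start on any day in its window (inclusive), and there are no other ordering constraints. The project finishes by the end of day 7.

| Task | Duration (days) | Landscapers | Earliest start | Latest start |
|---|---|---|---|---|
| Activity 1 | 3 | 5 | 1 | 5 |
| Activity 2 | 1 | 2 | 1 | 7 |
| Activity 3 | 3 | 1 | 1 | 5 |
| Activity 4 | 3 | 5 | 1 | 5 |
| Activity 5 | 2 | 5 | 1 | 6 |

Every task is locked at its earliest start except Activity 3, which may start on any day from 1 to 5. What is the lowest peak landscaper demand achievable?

17

Activity 3@1: d1:18  d2:16  d3:11  d4:0  d5:0  d6:0  d7:0 → peak 18
Activity 3@2: d1:17  d2:16  d3:11  d4:1  d5:0  d6:0  d7:0 → peak 17
Activity 3@3: d1:17  d2:15  d3:11  d4:1  d5:1  d6:0  d7:0 → peak 17
Activity 3@4: d1:17  d2:15  d3:10  d4:1  d5:1  d6:1  d7:0 → peak 17
Activity 3@5: d1:17  d2:15  d3:10  d4:0  d5:1  d6:1  d7:1 → peak 17
Best is Activity 3@2, peak 17.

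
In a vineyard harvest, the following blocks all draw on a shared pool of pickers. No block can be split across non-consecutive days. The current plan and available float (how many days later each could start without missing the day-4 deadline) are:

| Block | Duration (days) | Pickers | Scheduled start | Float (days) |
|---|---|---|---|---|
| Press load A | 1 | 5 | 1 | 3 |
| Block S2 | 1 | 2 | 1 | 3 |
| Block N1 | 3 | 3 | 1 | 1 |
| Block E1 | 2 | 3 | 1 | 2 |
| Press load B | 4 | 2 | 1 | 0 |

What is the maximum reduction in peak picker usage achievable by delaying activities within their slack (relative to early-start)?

Early-start peak: d1:15  d2:8  d3:5  d4:2 ⇒ 15.
Leveled (Press load A@1, Block S2@2, Block N1@2, Block E1@3, Press load B@1): d1:7  d2:7  d3:8  d4:8 ⇒ 8.
Reduction 15 − 8 = 7.

7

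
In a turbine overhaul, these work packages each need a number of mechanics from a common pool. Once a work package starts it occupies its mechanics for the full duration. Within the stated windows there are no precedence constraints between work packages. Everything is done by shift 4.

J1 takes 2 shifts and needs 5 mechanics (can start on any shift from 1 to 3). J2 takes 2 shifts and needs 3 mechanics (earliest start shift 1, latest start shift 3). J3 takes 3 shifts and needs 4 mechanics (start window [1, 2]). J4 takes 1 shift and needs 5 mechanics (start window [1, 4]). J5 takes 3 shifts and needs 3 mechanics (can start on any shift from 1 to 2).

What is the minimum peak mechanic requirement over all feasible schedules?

12

Early-start (J1@1, J2@1, J3@1, J4@1, J5@1) gives peak 20: s1:20  s2:15  s3:7  s4:0.
Shift J2→3, J4→4.
Schedule J1@1, J2@3, J3@1, J4@4, J5@1: s1:12  s2:12  s3:10  s4:8 — peak 12.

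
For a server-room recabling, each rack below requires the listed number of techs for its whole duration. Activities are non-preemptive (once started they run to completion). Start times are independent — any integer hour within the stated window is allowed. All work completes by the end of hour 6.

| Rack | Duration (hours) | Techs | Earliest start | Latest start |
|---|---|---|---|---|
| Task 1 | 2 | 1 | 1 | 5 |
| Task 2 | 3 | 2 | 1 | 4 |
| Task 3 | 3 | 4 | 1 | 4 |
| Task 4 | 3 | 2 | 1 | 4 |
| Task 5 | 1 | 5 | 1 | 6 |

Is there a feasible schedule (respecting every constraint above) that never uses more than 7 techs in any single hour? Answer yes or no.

yes

Schedule Task 1@1, Task 2@1, Task 3@1, Task 4@4, Task 5@4: h1:7  h2:7  h3:6  h4:7  h5:2  h6:2 — peak 7 ≤ 7.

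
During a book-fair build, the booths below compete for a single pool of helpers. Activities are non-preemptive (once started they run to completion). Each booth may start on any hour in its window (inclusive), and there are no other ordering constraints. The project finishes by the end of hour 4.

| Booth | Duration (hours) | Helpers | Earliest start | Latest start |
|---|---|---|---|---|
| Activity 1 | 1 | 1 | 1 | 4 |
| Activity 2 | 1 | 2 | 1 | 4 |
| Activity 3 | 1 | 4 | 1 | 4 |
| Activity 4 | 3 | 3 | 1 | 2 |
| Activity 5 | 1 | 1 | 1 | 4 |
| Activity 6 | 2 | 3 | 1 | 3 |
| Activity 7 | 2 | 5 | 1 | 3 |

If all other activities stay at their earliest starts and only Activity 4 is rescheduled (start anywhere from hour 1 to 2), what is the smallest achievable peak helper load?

Activity 4@1: h1:19  h2:11  h3:3  h4:0 → peak 19
Activity 4@2: h1:16  h2:11  h3:3  h4:3 → peak 16
Best is Activity 4@2, peak 16.

16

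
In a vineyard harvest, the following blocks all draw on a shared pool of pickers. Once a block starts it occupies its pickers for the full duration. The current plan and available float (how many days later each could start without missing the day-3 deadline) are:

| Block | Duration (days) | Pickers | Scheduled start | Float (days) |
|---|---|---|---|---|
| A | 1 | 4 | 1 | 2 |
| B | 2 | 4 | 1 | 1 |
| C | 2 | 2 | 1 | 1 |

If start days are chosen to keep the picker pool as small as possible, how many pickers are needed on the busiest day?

6

Early-start (A@1, B@1, C@1) gives peak 10: d1:10  d2:6  d3:0.
Shift B→2.
Schedule A@1, B@2, C@1: d1:6  d2:6  d3:4 — peak 6.
Total picker-days = 16 over 3 days ⇒ peak ≥ ⌈16/3⌉ = 6, so 6 is optimal.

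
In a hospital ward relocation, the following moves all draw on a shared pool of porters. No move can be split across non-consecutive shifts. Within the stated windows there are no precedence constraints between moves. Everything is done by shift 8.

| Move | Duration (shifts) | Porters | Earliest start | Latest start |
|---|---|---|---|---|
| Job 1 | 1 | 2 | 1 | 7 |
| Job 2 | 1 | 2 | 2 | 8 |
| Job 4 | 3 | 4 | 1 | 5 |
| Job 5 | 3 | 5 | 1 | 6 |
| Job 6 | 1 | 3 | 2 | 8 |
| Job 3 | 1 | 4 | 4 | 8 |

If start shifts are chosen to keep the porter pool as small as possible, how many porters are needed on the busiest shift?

Early-start (Job 1@1, Job 2@2, Job 4@1, Job 5@1, Job 6@2, Job 3@4) gives peak 14: s1:11  s2:14  s3:9  s4:4  s5:0  s6:0  s7:0  s8:0.
Shift Job 5→4, Job 6→7, Job 3→8.
Schedule Job 1@1, Job 2@2, Job 4@1, Job 5@4, Job 6@7, Job 3@8: s1:6  s2:6  s3:4  s4:5  s5:5  s6:5  s7:3  s8:4 — peak 6.

6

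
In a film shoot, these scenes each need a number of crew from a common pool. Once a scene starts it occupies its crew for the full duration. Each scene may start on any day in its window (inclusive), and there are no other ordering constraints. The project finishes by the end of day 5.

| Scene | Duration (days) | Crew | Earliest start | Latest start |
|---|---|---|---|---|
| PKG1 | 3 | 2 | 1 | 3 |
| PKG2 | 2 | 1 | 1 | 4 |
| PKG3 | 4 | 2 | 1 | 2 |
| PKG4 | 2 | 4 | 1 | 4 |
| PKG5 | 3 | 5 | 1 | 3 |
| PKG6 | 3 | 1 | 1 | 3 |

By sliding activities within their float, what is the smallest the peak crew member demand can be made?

10

Early-start (PKG1@1, PKG2@1, PKG3@1, PKG4@1, PKG5@1, PKG6@1) gives peak 15: d1:15  d2:15  d3:10  d4:2  d5:0.
Shift PKG5→3.
Schedule PKG1@1, PKG2@1, PKG3@1, PKG4@1, PKG5@3, PKG6@1: d1:10  d2:10  d3:10  d4:7  d5:5 — peak 10.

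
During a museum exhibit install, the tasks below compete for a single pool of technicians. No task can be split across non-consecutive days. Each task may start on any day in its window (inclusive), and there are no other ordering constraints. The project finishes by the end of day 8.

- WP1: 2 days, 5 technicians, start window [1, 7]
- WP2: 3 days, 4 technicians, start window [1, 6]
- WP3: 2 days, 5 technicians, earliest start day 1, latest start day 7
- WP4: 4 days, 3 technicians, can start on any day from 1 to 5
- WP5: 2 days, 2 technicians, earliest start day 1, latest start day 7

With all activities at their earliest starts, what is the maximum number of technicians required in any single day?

Early-start schedule: WP1@1, WP2@1, WP3@1, WP4@1, WP5@1.
Load per day: day 1: 19, day 2: 19, day 3: 7, day 4: 3, day 5: 0, day 6: 0, day 7: 0, day 8: 0.
Peak is 19.

19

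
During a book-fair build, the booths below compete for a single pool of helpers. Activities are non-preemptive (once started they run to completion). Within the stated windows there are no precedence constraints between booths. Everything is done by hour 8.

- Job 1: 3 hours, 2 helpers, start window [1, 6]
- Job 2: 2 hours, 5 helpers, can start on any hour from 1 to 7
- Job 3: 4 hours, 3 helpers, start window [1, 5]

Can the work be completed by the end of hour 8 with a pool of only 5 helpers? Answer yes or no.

yes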